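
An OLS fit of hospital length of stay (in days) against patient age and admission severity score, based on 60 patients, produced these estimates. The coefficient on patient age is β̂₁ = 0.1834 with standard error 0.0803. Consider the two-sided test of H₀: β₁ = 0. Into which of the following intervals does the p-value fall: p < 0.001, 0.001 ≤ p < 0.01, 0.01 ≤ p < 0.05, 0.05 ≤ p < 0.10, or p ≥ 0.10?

0.01 ≤ p < 0.05

t = 0.1834 / 0.0803 = 2.284.
df = n − k − 1 = 60 − 2 − 1 = 57.
Two-sided p = 2·P(T_{57} > |t|) ≈ 0.0261.
So 0.01 ≤ p < 0.05.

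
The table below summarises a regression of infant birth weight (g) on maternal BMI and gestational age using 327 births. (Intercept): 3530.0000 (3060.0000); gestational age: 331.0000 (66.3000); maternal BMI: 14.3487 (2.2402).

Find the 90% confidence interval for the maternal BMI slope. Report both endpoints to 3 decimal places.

(10.653, 18.044)

Read off: b = 14.3487, SE = 2.2402 for maternal BMI.
df = n − k − 1 = 327 − 2 − 1 = 324.
t* = t_{0.05, 324} = 1.64957.
Margin = t* × SE = 1.64957 × 2.2402 = 3.69537.
CI: 14.3487 ± 3.69537 → (10.653, 18.044).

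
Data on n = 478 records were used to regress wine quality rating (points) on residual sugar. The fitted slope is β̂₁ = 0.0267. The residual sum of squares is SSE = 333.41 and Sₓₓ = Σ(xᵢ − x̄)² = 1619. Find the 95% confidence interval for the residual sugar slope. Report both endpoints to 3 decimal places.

MSE = SSE/(n − 2) = 333.41/476 = 0.700441.
SE(β̂₁) = √(MSE/Sₓₓ) = √(0.700441/1619) = 0.0208.
df = n − 2 = 476.
t* = t_{0.025, 476} = 1.96496.
Margin = t* × SE = 1.96496 × 0.0208 = 0.04087.
CI: 0.0267 ± 0.04087 → (-0.014, 0.068).
With 95% confidence, each one-unit increase in residual sugar is associated with a change of between -0.014 and 0.068 points in wine quality rating.

(-0.014, 0.068)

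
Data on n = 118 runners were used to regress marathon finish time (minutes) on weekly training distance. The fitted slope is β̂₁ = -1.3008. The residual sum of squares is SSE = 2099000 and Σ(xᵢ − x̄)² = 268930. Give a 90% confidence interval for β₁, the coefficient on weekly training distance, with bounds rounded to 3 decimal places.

(-1.731, -0.871)

MSE = SSE/(n − 2) = 2099000/116 = 18094.8.
SE(β̂₁) = √(MSE/Sₓₓ) = √(18094.8/268930) = 0.259393.
df = n − 2 = 116.
t* = t_{0.05, 116} = 1.658096.
Margin = t* × SE = 1.658096 × 0.259393 = 0.43010.
CI: -1.3008 ± 0.43010 → (-1.731, -0.871).
With 90% confidence, each one-unit increase in weekly training distance is associated with a change of between -1.731 and -0.871 minutes in marathon finish time.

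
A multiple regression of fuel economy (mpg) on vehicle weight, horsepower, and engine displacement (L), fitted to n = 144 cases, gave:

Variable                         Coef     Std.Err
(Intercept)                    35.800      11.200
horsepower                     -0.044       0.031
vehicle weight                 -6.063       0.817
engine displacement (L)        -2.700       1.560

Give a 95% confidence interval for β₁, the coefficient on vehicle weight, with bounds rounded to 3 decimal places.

Read off: b = -6.063, SE = 0.817 for vehicle weight.
df = n − k − 1 = 144 − 3 − 1 = 140.
t* = t_{0.025, 140} = 1.977054.
Margin = t* × SE = 1.977054 × 0.817 = 1.61525.
CI: -6.063 ± 1.61525 → (-7.678, -4.448).

(-7.678, -4.448)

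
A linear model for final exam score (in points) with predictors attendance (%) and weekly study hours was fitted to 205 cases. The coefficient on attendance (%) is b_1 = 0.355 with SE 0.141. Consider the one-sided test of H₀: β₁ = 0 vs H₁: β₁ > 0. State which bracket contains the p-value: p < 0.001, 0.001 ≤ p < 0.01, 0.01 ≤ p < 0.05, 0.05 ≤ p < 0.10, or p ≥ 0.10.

t = 0.355 / 0.141 = 2.518.
df = n − k − 1 = 205 − 2 − 1 = 202.
One-sided p = P(T_{202} > t) ≈ 0.0063.
So 0.001 ≤ p < 0.01.

0.001 ≤ p < 0.01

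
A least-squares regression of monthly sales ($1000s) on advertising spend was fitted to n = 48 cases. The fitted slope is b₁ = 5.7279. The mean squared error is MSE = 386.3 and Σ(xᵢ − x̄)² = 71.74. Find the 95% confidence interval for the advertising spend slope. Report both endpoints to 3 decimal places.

SE(b₁) = √(MSE/Sₓₓ) = √(386.3/71.74) = 2.3205.
df = n − 2 = 46.
t* = t_{0.025, 46} = 2.012896.
Margin = t* × SE = 2.012896 × 2.3205 = 4.67093.
CI: 5.7279 ± 4.67093 → (1.057, 10.399).
With 95% confidence, each one-unit increase in advertising spend is associated with a change of between 1.057 and 10.399 $1000s in monthly sales.

(1.057, 10.399)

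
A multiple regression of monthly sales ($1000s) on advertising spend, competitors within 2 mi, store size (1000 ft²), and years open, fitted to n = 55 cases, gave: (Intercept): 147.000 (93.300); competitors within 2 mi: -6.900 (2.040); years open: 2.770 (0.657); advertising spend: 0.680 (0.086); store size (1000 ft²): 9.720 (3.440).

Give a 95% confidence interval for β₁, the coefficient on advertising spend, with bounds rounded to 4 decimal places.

Read off: b = 0.680, SE = 0.086 for advertising spend.
df = n − k − 1 = 55 − 4 − 1 = 50.
t* = t_{0.025, 50} = 2.008559.
Margin = t* × SE = 2.008559 × 0.086 = 0.172736.
CI: 0.680 ± 0.172736 → (0.5073, 0.8527).

(0.5073, 0.8527)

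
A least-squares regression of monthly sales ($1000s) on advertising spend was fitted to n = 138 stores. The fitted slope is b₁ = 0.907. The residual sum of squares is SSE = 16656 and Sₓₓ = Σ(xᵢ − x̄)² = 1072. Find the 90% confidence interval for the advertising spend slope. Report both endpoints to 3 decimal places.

(0.347, 1.467)

MSE = SSE/(n − 2) = 16656/136 = 122.471.
SE(b₁) = √(MSE/Sₓₓ) = √(122.471/1072) = 0.338001.
df = n − 2 = 136.
t* = t_{0.05, 136} = 1.656135.
Margin = t* × SE = 1.656135 × 0.338001 = 0.55978.
CI: 0.907 ± 0.55978 → (0.347, 1.467).
With 90% confidence, each one-unit increase in advertising spend is associated with a change of between 0.347 and 1.467 $1000s in monthly sales.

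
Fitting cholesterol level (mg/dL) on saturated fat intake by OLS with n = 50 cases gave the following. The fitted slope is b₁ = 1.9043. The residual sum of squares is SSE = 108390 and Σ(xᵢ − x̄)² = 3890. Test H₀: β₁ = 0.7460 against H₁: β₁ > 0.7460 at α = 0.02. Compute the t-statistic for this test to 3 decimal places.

MSE = SSE/(n − 2) = 108390/48 = 2258.12.
SE(b₁) = √(MSE/Sₓₓ) = √(2258.12/3890) = 0.761902.
t = (1.9043 − 0.7460) / 0.761902 = 1.520.
df = n − 2 = 48.
One-sided p ≈ 0.0675, which is ≥ 0.02, so fail to reject H₀.
The data do not give significant evidence that the true slope on saturated fat intake exceeds 0.7460 mg/dL per unit.

t = 1.520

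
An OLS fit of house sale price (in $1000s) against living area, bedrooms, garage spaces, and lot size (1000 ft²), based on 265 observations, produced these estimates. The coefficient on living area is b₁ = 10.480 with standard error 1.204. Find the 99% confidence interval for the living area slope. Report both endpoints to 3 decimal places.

df = n − k − 1 = 265 − 4 − 1 = 260.
t* = t_{0.005, 260} = 2.59487.
Margin = t* × SE = 2.59487 × 1.204 = 3.12422.
CI: 10.480 ± 3.12422 → (7.356, 13.604).
With 99% confidence, each one-unit increase in living area is associated with a change of between 7.356 and 13.604 $1000s in house sale price, holding the other predictors fixed.

(7.356, 13.604)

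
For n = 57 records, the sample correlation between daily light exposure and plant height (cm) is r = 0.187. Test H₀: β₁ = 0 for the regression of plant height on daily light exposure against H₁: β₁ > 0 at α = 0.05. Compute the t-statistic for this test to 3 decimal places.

t = 1.412

t = r·√(n − 2)/√(1 − r²) = 0.187·√55/√0.965031 = 1.412.
df = n − 2 = 55.
One-sided p ≈ 0.0818, which is ≥ 0.05, so fail to reject H₀.
The data do not give significant evidence of a linear association between daily light exposure and plant height.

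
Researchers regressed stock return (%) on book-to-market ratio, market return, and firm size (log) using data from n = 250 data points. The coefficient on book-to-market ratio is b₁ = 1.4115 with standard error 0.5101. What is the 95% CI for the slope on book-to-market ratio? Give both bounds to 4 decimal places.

df = n − k − 1 = 250 − 3 − 1 = 246.
t* = t_{0.025, 246} = 1.969654.
Margin = t* × SE = 1.969654 × 0.5101 = 1.004721.
CI: 1.4115 ± 1.004721 → (0.4068, 2.4162).
With 95% confidence, each one-unit increase in book-to-market ratio is associated with a change of between 0.4068 and 2.4162 % in stock return, holding the other predictors fixed.

(0.4068, 2.4162)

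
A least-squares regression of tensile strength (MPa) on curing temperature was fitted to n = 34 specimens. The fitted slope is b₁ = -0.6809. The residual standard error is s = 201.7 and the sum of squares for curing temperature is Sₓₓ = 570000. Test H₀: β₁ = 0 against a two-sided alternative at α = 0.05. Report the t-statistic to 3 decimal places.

SE(b₁) = s/√Sₓₓ = 201.7/√570000 = 0.267158.
t = -0.6809 / 0.267158 = -2.549.
df = n − 2 = 32.
Two-sided p ≈ 0.0158, which is < 0.05, so reject H₀.
There is evidence that curing temperature is associated with tensile strength.

t = -2.549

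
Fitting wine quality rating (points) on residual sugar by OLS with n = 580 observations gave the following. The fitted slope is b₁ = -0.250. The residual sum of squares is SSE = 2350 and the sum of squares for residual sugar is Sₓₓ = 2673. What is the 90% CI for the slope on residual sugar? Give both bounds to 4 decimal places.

MSE = SSE/(n − 2) = 2350/578 = 4.06574.
SE(b₁) = √(MSE/Sₓₓ) = √(4.06574/2673) = 0.0390005.
df = n − 2 = 578.
t* = t_{0.05, 578} = 1.647494.
Margin = t* × SE = 1.647494 × 0.0390005 = 0.064253.
CI: -0.250 ± 0.064253 → (-0.3143, -0.1857).
With 90% confidence, each one-unit increase in residual sugar is associated with a change of between -0.3143 and -0.1857 points in wine quality rating.

(-0.3143, -0.1857)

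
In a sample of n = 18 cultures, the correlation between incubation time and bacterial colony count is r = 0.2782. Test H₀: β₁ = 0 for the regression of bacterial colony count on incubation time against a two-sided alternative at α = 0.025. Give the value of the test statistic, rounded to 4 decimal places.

t = r·√(n − 2)/√(1 − r²) = 0.2782·√16/√0.922605 = 1.1585.
df = n − 2 = 16.
Two-sided p ≈ 0.2636, which is ≥ 0.025, so fail to reject H₀.
The data do not give significant evidence of a linear association between incubation time and bacterial colony count.

t = 1.1585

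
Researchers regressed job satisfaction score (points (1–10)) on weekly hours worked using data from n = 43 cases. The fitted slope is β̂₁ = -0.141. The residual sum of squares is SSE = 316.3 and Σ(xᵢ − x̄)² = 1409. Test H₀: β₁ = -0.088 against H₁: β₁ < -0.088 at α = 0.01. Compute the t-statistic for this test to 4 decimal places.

MSE = SSE/(n − 2) = 316.3/41 = 7.71463.
SE(β̂₁) = √(MSE/Sₓₓ) = √(7.71463/1409) = 0.073995.
t = (-0.141 − (-0.088)) / 0.073995 = -0.7163.
df = n − 2 = 41.
One-sided p ≈ 0.2389, which is ≥ 0.01, so fail to reject H₀.
The data do not give significant evidence that the true slope on weekly hours worked is below -0.088 points (1–10) per unit.

t = -0.7163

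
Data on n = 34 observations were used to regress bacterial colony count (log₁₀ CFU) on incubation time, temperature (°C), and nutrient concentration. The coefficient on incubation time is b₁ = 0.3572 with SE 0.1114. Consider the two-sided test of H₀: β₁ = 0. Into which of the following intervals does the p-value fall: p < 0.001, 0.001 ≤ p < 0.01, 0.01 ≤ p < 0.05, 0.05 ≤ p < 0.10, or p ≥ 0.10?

0.001 ≤ p < 0.01

t = 0.3572 / 0.1114 = 3.206.
df = n − k − 1 = 34 − 3 − 1 = 30.
Two-sided p = 2·P(T_{30} > |t|) ≈ 0.0032.
So 0.001 ≤ p < 0.01.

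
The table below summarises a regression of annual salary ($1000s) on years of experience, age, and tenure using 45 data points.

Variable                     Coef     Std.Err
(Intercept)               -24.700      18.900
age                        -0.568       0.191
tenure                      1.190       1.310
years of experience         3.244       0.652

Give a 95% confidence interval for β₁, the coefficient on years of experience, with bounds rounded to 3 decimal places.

Read off: b = 3.244, SE = 0.652 for years of experience.
df = n − k − 1 = 45 − 3 − 1 = 41.
t* = t_{0.025, 41} = 2.019541.
Margin = t* × SE = 2.019541 × 0.652 = 1.31674.
CI: 3.244 ± 1.31674 → (1.927, 4.561).

(1.927, 4.561)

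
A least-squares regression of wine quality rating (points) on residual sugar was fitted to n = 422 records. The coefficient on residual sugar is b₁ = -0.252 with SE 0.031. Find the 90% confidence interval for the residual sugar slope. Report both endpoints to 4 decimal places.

df = n − 2 = 422 − 2 = 420.
t* = t_{0.05, 420} = 1.64849.
Margin = t* × SE = 1.64849 × 0.031 = 0.051103.
CI: -0.252 ± 0.051103 → (-0.3031, -0.2009).
With 90% confidence, each one-unit increase in residual sugar is associated with a change of between -0.3031 and -0.2009 points in wine quality rating.

(-0.3031, -0.2009)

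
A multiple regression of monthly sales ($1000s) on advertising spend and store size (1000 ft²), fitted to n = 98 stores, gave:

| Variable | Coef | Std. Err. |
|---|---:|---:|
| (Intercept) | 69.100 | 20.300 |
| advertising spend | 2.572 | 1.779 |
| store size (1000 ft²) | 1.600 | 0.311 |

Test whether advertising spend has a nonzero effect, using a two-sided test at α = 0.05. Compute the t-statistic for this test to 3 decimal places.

Read off: b = 2.572, SE = 1.779 for advertising spend.
H₀: β₁ = 0 vs H₁: β₁ ≠ 0.
t = 2.572 / 1.779 = 1.446.
df = n − k − 1 = 98 − 2 − 1 = 95.
Two-sided p ≈ 0.1515, which is ≥ 0.05, so fail to reject H₀.
The data do not give significant evidence of an association between advertising spend and monthly sales, after adjusting for the other predictors.

t = 1.446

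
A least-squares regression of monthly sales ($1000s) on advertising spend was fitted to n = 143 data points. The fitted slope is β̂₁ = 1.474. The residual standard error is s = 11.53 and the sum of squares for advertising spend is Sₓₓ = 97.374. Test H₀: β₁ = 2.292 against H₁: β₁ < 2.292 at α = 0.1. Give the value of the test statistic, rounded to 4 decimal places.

SE(β̂₁) = s/√Sₓₓ = 11.53/√97.374 = 1.16844.
t = (1.474 − 2.292) / 1.16844 = -0.7001.
df = n − 2 = 141.
One-sided p ≈ 0.2425, which is ≥ 0.1, so fail to reject H₀.
The data do not give significant evidence that the true slope on advertising spend is below 2.292 $1000s per unit.

t = -0.7001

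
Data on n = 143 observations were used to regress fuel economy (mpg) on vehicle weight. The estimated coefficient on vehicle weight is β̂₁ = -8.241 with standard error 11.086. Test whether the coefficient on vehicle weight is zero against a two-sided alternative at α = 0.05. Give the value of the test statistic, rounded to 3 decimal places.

t = -0.743

H₀: β₁ = 0 vs H₁: β₁ ≠ 0.
t = (β̂₁ − β₁⁰)/SE = -8.241 / 11.086 = -0.743.
df = n − 2 = 143 − 2 = 141.
Two-sided p ≈ 0.4585, which is ≥ 0.05, so fail to reject H₀.
The data do not give significant evidence of an association between vehicle weight and fuel economy.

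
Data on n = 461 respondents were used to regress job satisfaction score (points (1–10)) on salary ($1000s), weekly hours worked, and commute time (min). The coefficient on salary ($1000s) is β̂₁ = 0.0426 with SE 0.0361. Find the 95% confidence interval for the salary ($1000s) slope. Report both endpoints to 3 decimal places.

df = n − k − 1 = 461 − 3 − 1 = 457.
t* = t_{0.025, 457} = 1.965168.
Margin = t* × SE = 1.965168 × 0.0361 = 0.07094.
CI: 0.0426 ± 0.07094 → (-0.028, 0.114).
With 95% confidence, each one-unit increase in salary ($1000s) is associated with a change of between -0.028 and 0.114 points (1–10) in job satisfaction score, holding the other predictors fixed.

(-0.028, 0.114)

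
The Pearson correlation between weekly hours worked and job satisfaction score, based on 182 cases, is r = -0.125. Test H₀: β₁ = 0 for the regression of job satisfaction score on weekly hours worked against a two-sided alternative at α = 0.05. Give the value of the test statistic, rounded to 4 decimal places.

t = -1.6903

t = r·√(n − 2)/√(1 − r²) = -0.125·√180/√0.984375 = -1.6903.
df = n − 2 = 180.
Two-sided p ≈ 0.0927, which is ≥ 0.05, so fail to reject H₀.
The data do not give significant evidence of a linear association between weekly hours worked and job satisfaction score.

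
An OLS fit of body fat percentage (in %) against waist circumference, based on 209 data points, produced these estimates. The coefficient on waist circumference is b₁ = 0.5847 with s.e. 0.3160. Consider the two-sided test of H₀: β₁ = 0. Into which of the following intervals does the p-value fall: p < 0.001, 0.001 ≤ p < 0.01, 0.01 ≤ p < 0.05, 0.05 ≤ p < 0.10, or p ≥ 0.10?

t = 0.5847 / 0.3160 = 1.850.
df = n − 2 = 209 − 2 = 207.
Two-sided p = 2·P(T_{207} > |t|) ≈ 0.0657.
So 0.05 ≤ p < 0.10.

0.05 ≤ p < 0.10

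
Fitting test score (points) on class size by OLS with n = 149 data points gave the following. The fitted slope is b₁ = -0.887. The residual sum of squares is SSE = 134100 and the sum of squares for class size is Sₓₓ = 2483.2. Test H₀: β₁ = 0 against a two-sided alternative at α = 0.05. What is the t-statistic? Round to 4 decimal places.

t = -1.4634

MSE = SSE/(n − 2) = 134100/147 = 912.245.
SE(b₁) = √(MSE/Sₓₓ) = √(912.245/2483.2) = 0.606108.
t = -0.887 / 0.606108 = -1.4634.
df = n − 2 = 147.
Two-sided p ≈ 0.1455, which is ≥ 0.05, so fail to reject H₀.
The data do not give significant evidence of an association between class size and test score.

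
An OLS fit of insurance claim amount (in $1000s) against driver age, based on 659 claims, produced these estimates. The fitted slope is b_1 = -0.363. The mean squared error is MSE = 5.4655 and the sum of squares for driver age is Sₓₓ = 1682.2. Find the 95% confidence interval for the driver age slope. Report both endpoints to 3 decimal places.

SE(b_1) = √(MSE/Sₓₓ) = √(5.4655/1682.2) = 0.0570002.
df = n − 2 = 657.
t* = t_{0.025, 657} = 1.963581.
Margin = t* × SE = 1.963581 × 0.0570002 = 0.11192.
CI: -0.363 ± 0.11192 → (-0.475, -0.251).
With 95% confidence, each one-unit increase in driver age is associated with a change of between -0.475 and -0.251 $1000s in insurance claim amount.

(-0.475, -0.251)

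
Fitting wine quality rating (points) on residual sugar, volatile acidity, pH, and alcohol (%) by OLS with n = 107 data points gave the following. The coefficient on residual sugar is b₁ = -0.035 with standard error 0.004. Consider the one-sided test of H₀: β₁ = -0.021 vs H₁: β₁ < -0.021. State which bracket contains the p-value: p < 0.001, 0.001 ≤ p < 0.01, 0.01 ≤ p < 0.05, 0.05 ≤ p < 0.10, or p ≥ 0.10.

p < 0.001

t = (-0.035 − (-0.021)) / 0.004 = -3.500.
df = n − k − 1 = 107 − 4 − 1 = 102.
One-sided p = P(T_{102} < t) ≈ 0.0003.
So p < 0.001.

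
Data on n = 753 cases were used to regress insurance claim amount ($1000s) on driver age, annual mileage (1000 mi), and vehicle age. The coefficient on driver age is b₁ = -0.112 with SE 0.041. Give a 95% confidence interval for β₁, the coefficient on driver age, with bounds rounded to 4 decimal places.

df = n − k − 1 = 753 − 3 − 1 = 749.
t* = t_{0.025, 749} = 1.963136.
Margin = t* × SE = 1.963136 × 0.041 = 0.080489.
CI: -0.112 ± 0.080489 → (-0.1925, -0.0315).
With 95% confidence, each one-unit increase in driver age is associated with a change of between -0.1925 and -0.0315 $1000s in insurance claim amount, holding the other predictors fixed.

(-0.1925, -0.0315)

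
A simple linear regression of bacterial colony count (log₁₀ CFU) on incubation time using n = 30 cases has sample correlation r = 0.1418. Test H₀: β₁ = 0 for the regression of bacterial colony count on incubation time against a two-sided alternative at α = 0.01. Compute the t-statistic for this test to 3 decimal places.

t = 0.758

t = r·√(n − 2)/√(1 − r²) = 0.1418·√28/√0.979893 = 0.758.
df = n − 2 = 28.
Two-sided p ≈ 0.4548, which is ≥ 0.01, so fail to reject H₀.
The data do not give significant evidence of a linear association between incubation time and bacterial colony count.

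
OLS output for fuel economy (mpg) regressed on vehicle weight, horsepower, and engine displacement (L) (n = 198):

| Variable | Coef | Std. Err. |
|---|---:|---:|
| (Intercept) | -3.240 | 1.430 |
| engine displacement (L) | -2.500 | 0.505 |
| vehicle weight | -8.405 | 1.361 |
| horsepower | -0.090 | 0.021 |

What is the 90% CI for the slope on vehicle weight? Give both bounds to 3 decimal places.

(-10.654, -6.156)

Read off: b = -8.405, SE = 1.361 for vehicle weight.
df = n − k − 1 = 198 − 3 − 1 = 194.
t* = t_{0.05, 194} = 1.652746.
Margin = t* × SE = 1.652746 × 1.361 = 2.24939.
CI: -8.405 ± 2.24939 → (-10.654, -6.156).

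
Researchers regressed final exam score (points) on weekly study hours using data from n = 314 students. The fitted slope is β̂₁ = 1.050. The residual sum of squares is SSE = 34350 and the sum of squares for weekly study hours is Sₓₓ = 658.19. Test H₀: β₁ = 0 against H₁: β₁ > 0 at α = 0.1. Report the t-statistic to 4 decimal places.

t = 2.5673

MSE = SSE/(n − 2) = 34350/312 = 110.096.
SE(β̂₁) = √(MSE/Sₓₓ) = √(110.096/658.19) = 0.408988.
t = 1.050 / 0.408988 = 2.5673.
df = n − 2 = 312.
One-sided p ≈ 0.0054, which is < 0.1, so reject H₀.
There is evidence that the true slope on weekly study hours is positive.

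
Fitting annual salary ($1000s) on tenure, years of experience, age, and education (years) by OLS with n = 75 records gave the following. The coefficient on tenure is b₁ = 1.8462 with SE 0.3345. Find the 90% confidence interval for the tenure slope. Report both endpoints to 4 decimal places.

df = n − k − 1 = 75 − 4 − 1 = 70.
t* = t_{0.05, 70} = 1.666914.
Margin = t* × SE = 1.666914 × 0.3345 = 0.557583.
CI: 1.8462 ± 0.557583 → (1.2886, 2.4038).
With 90% confidence, each one-unit increase in tenure is associated with a change of between 1.2886 and 2.4038 $1000s in annual salary, holding the other predictors fixed.

(1.2886, 2.4038)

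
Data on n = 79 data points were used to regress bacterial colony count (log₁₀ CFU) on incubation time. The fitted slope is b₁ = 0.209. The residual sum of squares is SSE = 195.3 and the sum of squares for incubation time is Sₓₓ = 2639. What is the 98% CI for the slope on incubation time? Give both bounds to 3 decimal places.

MSE = SSE/(n − 2) = 195.3/77 = 2.53636.
SE(b₁) = √(MSE/Sₓₓ) = √(2.53636/2639) = 0.0310017.
df = n − 2 = 77.
t* = t_{0.01, 77} = 2.375757.
Margin = t* × SE = 2.375757 × 0.0310017 = 0.07365.
CI: 0.209 ± 0.07365 → (0.135, 0.283).
With 98% confidence, each one-unit increase in incubation time is associated with a change of between 0.135 and 0.283 log₁₀ CFU in bacterial colony count.

(0.135, 0.283)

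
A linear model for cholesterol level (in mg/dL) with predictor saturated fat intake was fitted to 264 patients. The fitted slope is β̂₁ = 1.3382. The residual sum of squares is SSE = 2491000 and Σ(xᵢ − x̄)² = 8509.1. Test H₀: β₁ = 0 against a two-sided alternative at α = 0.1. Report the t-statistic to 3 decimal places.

MSE = SSE/(n − 2) = 2491000/262 = 9507.63.
SE(β̂₁) = √(MSE/Sₓₓ) = √(9507.63/8509.1) = 1.05705.
t = 1.3382 / 1.05705 = 1.266.
df = n − 2 = 262.
Two-sided p ≈ 0.2066, which is ≥ 0.1, so fail to reject H₀.
The data do not give significant evidence of an association between saturated fat intake and cholesterol level.

t = 1.266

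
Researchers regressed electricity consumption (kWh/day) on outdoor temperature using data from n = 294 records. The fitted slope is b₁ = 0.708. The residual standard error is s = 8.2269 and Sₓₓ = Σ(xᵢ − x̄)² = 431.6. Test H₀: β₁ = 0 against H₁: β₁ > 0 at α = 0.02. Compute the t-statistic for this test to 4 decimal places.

t = 1.7879

SE(b₁) = s/√Sₓₓ = 8.2269/√431.6 = 0.396.
t = 0.708 / 0.396 = 1.7879.
df = n − 2 = 292.
One-sided p ≈ 0.0374, which is ≥ 0.02, so fail to reject H₀.
The data do not give significant evidence that the true slope on outdoor temperature is positive.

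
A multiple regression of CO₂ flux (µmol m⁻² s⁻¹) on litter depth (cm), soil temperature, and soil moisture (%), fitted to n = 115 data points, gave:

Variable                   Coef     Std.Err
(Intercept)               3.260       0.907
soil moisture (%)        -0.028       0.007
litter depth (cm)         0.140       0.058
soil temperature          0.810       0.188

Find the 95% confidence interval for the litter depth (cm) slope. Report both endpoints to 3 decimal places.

(0.025, 0.255)

Read off: b = 0.140, SE = 0.058 for litter depth (cm).
df = n − k − 1 = 115 − 3 − 1 = 111.
t* = t_{0.025, 111} = 1.981567.
Margin = t* × SE = 1.981567 × 0.058 = 0.11493.
CI: 0.140 ± 0.11493 → (0.025, 0.255).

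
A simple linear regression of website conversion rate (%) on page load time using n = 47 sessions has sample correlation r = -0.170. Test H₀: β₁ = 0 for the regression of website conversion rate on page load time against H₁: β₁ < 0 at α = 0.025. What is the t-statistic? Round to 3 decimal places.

t = -1.157

t = r·√(n − 2)/√(1 − r²) = -0.170·√45/√0.9711 = -1.157.
df = n − 2 = 45.
One-sided p ≈ 0.1266, which is ≥ 0.025, so fail to reject H₀.
The data do not give significant evidence of a linear association between page load time and website conversion rate.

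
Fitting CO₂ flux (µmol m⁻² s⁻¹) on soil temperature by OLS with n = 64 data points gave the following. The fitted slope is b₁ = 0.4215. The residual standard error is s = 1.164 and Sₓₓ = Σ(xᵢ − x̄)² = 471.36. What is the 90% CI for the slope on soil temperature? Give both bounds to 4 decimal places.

SE(b₁) = s/√Sₓₓ = 1.164/√471.36 = 0.0536138.
df = n − 2 = 62.
t* = t_{0.05, 62} = 1.669804.
Margin = t* × SE = 1.669804 × 0.0536138 = 0.089525.
CI: 0.4215 ± 0.089525 → (0.3320, 0.5110).
With 90% confidence, each one-unit increase in soil temperature is associated with a change of between 0.3320 and 0.5110 µmol m⁻² s⁻¹ in CO₂ flux.

(0.3320, 0.5110)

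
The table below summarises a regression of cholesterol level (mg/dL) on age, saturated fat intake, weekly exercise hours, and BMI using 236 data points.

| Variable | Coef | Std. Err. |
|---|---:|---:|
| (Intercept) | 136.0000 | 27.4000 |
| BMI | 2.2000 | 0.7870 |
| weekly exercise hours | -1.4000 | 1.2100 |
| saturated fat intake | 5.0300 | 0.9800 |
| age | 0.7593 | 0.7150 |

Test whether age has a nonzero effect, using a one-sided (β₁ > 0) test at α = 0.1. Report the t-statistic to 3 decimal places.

Read off: b = 0.7593, SE = 0.7150 for age.
H₀: β₁ = 0 vs H₁: β₁ > 0.
t = 0.7593 / 0.7150 = 1.062.
df = n − k − 1 = 236 − 4 − 1 = 231.
One-sided p ≈ 0.1447, which is ≥ 0.1, so fail to reject H₀.
The data do not give significant evidence that the true slope on age is positive, holding the other predictors fixed.

t = 1.062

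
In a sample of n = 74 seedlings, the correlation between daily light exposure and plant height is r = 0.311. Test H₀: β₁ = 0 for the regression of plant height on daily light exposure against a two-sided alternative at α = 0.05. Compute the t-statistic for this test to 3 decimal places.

t = 2.777

t = r·√(n − 2)/√(1 − r²) = 0.311·√72/√0.903279 = 2.777.
df = n − 2 = 72.
Two-sided p ≈ 0.0070, which is < 0.05, so reject H₀.
There is evidence of a linear association between daily light exposure and plant height.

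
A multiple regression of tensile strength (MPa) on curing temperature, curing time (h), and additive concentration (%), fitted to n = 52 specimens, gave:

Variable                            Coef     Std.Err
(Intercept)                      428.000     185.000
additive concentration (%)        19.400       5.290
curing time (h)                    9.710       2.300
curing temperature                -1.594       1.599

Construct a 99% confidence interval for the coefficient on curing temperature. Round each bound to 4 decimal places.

Read off: b = -1.594, SE = 1.599 for curing temperature.
df = n − k − 1 = 52 − 3 − 1 = 48.
t* = t_{0.005, 48} = 2.682204.
Margin = t* × SE = 2.682204 × 1.599 = 4.288844.
CI: -1.594 ± 4.288844 → (-5.8828, 2.6948).

(-5.8828, 2.6948)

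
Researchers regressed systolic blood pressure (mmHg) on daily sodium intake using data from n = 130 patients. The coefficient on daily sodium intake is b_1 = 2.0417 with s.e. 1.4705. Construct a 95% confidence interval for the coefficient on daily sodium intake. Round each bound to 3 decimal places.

(-0.868, 4.951)

df = n − 2 = 130 − 2 = 128.
t* = t_{0.025, 128} = 1.978671.
Margin = t* × SE = 1.978671 × 1.4705 = 2.90964.
CI: 2.0417 ± 2.90964 → (-0.868, 4.951).
With 95% confidence, each one-unit increase in daily sodium intake is associated with a change of between -0.868 and 4.951 mmHg in systolic blood pressure.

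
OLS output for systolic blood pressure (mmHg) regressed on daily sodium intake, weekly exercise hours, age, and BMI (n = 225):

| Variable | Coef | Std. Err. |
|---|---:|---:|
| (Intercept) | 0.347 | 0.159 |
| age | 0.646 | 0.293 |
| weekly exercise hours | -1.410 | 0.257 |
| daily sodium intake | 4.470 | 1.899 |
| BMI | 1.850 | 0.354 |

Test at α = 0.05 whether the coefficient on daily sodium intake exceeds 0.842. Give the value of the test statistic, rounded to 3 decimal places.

Read off: b = 4.470, SE = 1.899 for daily sodium intake.
H₀: β₁ = 0.842 vs H₁: β₁ > 0.842.
t = (4.470 − 0.842) / 1.899 = 1.910.
df = n − k − 1 = 225 − 4 − 1 = 220.
One-sided p ≈ 0.0287, which is < 0.05, so reject H₀.
There is evidence that the true slope on daily sodium intake exceeds 0.842 mmHg per unit, holding the other predictors fixed.

t = 1.910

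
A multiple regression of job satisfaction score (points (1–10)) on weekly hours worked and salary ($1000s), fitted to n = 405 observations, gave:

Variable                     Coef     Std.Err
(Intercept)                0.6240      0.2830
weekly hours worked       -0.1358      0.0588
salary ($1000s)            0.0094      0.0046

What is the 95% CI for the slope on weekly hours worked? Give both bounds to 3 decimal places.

(-0.251, -0.020)

Read off: b = -0.1358, SE = 0.0588 for weekly hours worked.
df = n − k − 1 = 405 − 2 − 1 = 402.
t* = t_{0.025, 402} = 1.965883.
Margin = t* × SE = 1.965883 × 0.0588 = 0.11559.
CI: -0.1358 ± 0.11559 → (-0.251, -0.020).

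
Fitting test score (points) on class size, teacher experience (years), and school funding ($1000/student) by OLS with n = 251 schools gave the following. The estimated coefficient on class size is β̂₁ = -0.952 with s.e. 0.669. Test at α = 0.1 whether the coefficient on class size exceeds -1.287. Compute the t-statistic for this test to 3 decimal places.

t = 0.501

H₀: β₁ = -1.287 vs H₁: β₁ > -1.287.
t = (β̂₁ − β₁⁰)/SE = (-0.952 − (-1.287)) / 0.669 = 0.501.
df = n − k − 1 = 251 − 3 − 1 = 247.
One-sided p ≈ 0.3085, which is ≥ 0.1, so fail to reject H₀.
The data do not give significant evidence that the true slope on class size exceeds -1.287 points per unit, holding the other predictors fixed.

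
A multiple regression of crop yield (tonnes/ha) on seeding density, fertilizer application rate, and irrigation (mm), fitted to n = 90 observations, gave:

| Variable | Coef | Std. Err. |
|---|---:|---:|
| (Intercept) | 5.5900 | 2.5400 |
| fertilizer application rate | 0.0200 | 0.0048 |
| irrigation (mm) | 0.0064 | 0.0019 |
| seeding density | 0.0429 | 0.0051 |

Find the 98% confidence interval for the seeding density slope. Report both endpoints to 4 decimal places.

(0.0308, 0.0550)

Read off: b = 0.0429, SE = 0.0051 for seeding density.
df = n − k − 1 = 90 − 3 − 1 = 86.
t* = t_{0.01, 86} = 2.370493.
Margin = t* × SE = 2.370493 × 0.0051 = 0.012090.
CI: 0.0429 ± 0.012090 → (0.0308, 0.0550).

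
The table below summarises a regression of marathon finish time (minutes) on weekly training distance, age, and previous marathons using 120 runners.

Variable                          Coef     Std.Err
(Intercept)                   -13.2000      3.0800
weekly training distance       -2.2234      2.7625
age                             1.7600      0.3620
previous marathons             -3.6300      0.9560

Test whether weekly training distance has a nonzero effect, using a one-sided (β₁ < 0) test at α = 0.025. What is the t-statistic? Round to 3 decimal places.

Read off: b = -2.2234, SE = 2.7625 for weekly training distance.
H₀: β₁ = 0 vs H₁: β₁ < 0.
t = -2.2234 / 2.7625 = -0.805.
df = n − k − 1 = 120 − 3 − 1 = 116.
One-sided p ≈ 0.2113, which is ≥ 0.025, so fail to reject H₀.
The data do not give significant evidence that the true slope on weekly training distance is negative, holding the other predictors fixed.

t = -0.805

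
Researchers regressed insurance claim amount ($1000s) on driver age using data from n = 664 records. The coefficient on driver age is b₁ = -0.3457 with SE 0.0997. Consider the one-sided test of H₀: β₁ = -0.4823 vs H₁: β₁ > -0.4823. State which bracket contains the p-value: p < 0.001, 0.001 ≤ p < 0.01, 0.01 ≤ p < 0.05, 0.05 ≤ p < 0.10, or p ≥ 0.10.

0.05 ≤ p < 0.10

t = (-0.3457 − (-0.4823)) / 0.0997 = 1.370.
df = n − 2 = 664 − 2 = 662.
One-sided p = P(T_{662} > t) ≈ 0.0856.
So 0.05 ≤ p < 0.10.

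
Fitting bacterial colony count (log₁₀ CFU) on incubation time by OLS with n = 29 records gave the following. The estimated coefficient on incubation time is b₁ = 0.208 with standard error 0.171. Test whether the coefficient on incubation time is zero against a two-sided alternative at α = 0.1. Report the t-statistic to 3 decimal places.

t = 1.216

H₀: β₁ = 0 vs H₁: β₁ ≠ 0.
t = (b₁ − β₁⁰)/SE = 0.208 / 0.171 = 1.216.
df = n − 2 = 29 − 2 = 27.
Two-sided p ≈ 0.2344, which is ≥ 0.1, so fail to reject H₀.
The data do not give significant evidence of an association between incubation time and bacterial colony count.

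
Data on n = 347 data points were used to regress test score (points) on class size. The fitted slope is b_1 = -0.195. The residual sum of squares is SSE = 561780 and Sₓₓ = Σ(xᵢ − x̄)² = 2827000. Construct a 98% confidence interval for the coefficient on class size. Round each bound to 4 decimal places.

MSE = SSE/(n − 2) = 561780/345 = 1628.35.
SE(b_1) = √(MSE/Sₓₓ) = √(1628.35/2827000) = 0.024.
df = n − 2 = 345.
t* = t_{0.01, 345} = 2.337205.
Margin = t* × SE = 2.337205 × 0.024 = 0.056093.
CI: -0.195 ± 0.056093 → (-0.2511, -0.1389).
With 98% confidence, each one-unit increase in class size is associated with a change of between -0.2511 and -0.1389 points in test score.

(-0.2511, -0.1389)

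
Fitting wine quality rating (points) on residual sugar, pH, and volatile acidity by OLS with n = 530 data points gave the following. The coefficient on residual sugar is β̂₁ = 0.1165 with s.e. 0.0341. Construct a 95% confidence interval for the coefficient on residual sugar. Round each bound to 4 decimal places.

(0.0495, 0.1835)

df = n − k − 1 = 530 − 3 − 1 = 526.
t* = t_{0.025, 526} = 1.964484.
Margin = t* × SE = 1.964484 × 0.0341 = 0.066989.
CI: 0.1165 ± 0.066989 → (0.0495, 0.1835).
With 95% confidence, each one-unit increase in residual sugar is associated with a change of between 0.0495 and 0.1835 points in wine quality rating, holding the other predictors fixed.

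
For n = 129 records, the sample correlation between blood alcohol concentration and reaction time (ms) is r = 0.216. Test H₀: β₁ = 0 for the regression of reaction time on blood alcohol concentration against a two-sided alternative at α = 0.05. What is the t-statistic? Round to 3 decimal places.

t = 2.493

t = r·√(n − 2)/√(1 − r²) = 0.216·√127/√0.953344 = 2.493.
df = n − 2 = 127.
Two-sided p ≈ 0.0140, which is < 0.05, so reject H₀.
There is evidence of a linear association between blood alcohol concentration and reaction time.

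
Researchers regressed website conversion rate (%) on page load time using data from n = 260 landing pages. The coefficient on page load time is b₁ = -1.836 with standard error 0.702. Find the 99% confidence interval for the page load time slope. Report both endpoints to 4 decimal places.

(-3.6577, -0.0143)

df = n − 2 = 260 − 2 = 258.
t* = t_{0.005, 258} = 2.595019.
Margin = t* × SE = 2.595019 × 0.702 = 1.821703.
CI: -1.836 ± 1.821703 → (-3.6577, -0.0143).
With 99% confidence, each one-unit increase in page load time is associated with a change of between -3.6577 and -0.0143 % in website conversion rate.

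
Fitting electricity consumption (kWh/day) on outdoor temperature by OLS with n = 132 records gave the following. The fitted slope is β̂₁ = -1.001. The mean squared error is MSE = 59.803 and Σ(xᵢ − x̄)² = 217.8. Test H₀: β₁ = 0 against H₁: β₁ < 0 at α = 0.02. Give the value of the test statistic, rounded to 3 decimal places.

SE(β̂₁) = √(MSE/Sₓₓ) = √(59.803/217.8) = 0.524002.
t = -1.001 / 0.524002 = -1.910.
df = n − 2 = 130.
One-sided p ≈ 0.0291, which is ≥ 0.02, so fail to reject H₀.
The data do not give significant evidence that the true slope on outdoor temperature is negative.

t = -1.910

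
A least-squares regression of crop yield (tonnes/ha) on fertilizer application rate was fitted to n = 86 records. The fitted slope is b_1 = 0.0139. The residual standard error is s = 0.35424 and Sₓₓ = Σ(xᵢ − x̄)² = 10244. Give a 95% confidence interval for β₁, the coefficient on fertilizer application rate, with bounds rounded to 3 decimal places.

SE(b_1) = s/√Sₓₓ = 0.35424/√10244 = 0.00349996.
df = n − 2 = 84.
t* = t_{0.025, 84} = 1.98861.
Margin = t* × SE = 1.98861 × 0.00349996 = 0.00696.
CI: 0.0139 ± 0.00696 → (0.007, 0.021).
With 95% confidence, each one-unit increase in fertilizer application rate is associated with a change of between 0.007 and 0.021 tonnes/ha in crop yield.

(0.007, 0.021)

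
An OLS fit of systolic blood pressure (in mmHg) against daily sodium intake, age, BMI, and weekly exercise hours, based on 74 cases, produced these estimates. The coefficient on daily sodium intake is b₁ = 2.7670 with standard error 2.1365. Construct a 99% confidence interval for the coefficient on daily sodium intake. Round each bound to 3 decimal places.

df = n − k − 1 = 74 − 4 − 1 = 69.
t* = t_{0.005, 69} = 2.648977.
Margin = t* × SE = 2.648977 × 2.1365 = 5.65954.
CI: 2.7670 ± 5.65954 → (-2.893, 8.427).
With 99% confidence, each one-unit increase in daily sodium intake is associated with a change of between -2.893 and 8.427 mmHg in systolic blood pressure, holding the other predictors fixed.

(-2.893, 8.427)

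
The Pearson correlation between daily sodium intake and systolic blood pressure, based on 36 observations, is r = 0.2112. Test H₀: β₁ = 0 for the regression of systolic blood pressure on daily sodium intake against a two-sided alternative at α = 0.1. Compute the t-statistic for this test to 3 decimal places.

t = r·√(n − 2)/√(1 − r²) = 0.2112·√34/√0.955395 = 1.260.
df = n − 2 = 34.
Two-sided p ≈ 0.2163, which is ≥ 0.1, so fail to reject H₀.
The data do not give significant evidence of a linear association between daily sodium intake and systolic blood pressure.

t = 1.260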